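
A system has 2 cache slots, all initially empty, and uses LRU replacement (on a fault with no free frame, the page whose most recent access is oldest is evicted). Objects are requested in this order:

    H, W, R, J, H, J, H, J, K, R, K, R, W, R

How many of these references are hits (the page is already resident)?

H → miss, frames (H)
W → miss, frames (H W)
R → miss, evict H, frames (W R)
J → miss, evict W, frames (R J)
H → miss, evict R, frames (J H)
J → hit
H → hit
J → hit
K → miss, evict H, frames (J K)
R → miss, evict J, frames (K R)
K → hit
R → hit
W → miss, evict K, frames (R W)
R → hit
Hits: 6.

6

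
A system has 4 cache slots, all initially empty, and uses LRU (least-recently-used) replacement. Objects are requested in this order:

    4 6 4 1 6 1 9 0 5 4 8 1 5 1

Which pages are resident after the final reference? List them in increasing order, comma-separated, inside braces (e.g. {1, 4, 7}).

{1, 4, 5, 8}

4 -> fault, frames [4]
6 -> fault, frames [4, 6]
4 -> hit
1 -> fault, frames [6, 4, 1]
6 -> hit
1 -> hit
9 -> fault, frames [4, 6, 1, 9]
0 -> fault, evict 4, frames [6, 1, 9, 0]
5 -> fault, evict 6, frames [1, 9, 0, 5]
4 -> fault, evict 1, frames [9, 0, 5, 4]
8 -> fault, evict 9, frames [0, 5, 4, 8]
1 -> fault, evict 0, frames [5, 4, 8, 1]
5 -> hit
1 -> hit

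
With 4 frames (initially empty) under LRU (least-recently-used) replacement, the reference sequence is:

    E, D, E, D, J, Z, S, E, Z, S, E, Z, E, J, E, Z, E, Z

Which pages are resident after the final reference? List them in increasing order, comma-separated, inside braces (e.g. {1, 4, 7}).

{E, J, S, Z}

E -> fault, frames {E}
D -> fault, frames {E,D}
E -> hit
D -> hit
J -> fault, frames {E,D,J}
Z -> fault, frames {E,D,J,Z}
S -> fault, evict E, frames {D,J,Z,S}
E -> fault, evict D, frames {J,Z,S,E}
Z -> hit
S -> hit
E -> hit
Z -> hit
E -> hit
J -> hit
E -> hit
Z -> hit
E -> hit
Z -> hit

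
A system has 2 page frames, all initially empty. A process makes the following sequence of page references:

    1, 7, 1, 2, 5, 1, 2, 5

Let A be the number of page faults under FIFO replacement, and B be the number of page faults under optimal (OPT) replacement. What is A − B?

2

Under FIFO: F F . F F F F F → 7 faults.
Under OPT: F F . F F . F . → 5 faults.
A − B = 7 − 5 = 2.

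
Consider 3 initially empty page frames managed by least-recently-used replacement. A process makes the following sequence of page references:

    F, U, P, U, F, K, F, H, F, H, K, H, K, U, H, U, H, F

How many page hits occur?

11

F → fault, frames [F]
U → fault, frames [F, U]
P → fault, frames [F, U, P]
U → hit
F → hit
K → fault, evict P, frames [U, F, K]
F → hit
H → fault, evict U, frames [K, F, H]
F → hit
H → hit
K → hit
H → hit
K → hit
U → fault, evict F, frames [H, K, U]
H → hit
U → hit
H → hit
F → fault, evict K, frames [U, H, F]
Hits: 11.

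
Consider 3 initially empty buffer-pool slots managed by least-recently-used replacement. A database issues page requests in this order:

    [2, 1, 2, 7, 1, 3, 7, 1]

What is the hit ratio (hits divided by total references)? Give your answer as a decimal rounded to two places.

2 -> fault, frames [2]
1 -> fault, frames [2, 1]
2 -> hit
7 -> fault, frames [1, 2, 7]
1 -> hit
3 -> fault, evict 2, frames [7, 1, 3]
7 -> hit
1 -> hit
Hits: 4 of 8 references → 4/8 = 0.5000.

0.50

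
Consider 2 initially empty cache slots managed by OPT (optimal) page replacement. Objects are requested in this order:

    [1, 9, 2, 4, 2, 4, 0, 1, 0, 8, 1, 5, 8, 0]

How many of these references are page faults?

9

1 → fault, frames {1}
9 → fault, frames {1,9}
2 → fault, evict 9, frames {1,2}
4 → fault, evict 1, frames {2,4}
2 → hit
4 → hit
0 → fault, evict 4, frames {2,0}
1 → fault, evict 2, frames {0,1}
0 → hit
8 → fault, evict 0, frames {1,8}
1 → hit
5 → fault, evict 1, frames {8,5}
8 → hit
0 → fault, evict 5, frames {8,0}
Page faults: 9.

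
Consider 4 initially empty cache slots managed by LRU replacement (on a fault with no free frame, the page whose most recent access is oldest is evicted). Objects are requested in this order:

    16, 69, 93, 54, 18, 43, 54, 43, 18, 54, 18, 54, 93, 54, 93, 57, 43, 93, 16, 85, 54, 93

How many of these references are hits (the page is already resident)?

16 → miss, frames {16}
69 → miss, frames {16,69}
93 → miss, frames {16,69,93}
54 → miss, frames {16,69,93,54}
18 → miss, evict 16, frames {69,93,54,18}
43 → miss, evict 69, frames {93,54,18,43}
54 → hit
43 → hit
18 → hit
54 → hit
18 → hit
54 → hit
93 → hit
54 → hit
93 → hit
57 → miss, evict 43, frames {18,54,93,57}
43 → miss, evict 18, frames {54,93,57,43}
93 → hit
16 → miss, evict 54, frames {57,43,93,16}
85 → miss, evict 57, frames {43,93,16,85}
54 → miss, evict 43, frames {93,16,85,54}
93 → hit
Hits: 11.

11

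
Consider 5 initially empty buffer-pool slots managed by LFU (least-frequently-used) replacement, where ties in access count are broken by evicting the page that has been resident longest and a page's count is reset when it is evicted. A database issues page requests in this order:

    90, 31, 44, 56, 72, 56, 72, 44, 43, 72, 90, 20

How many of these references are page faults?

8

90 -> fault, frames (90)
31 -> fault, frames (90 31)
44 -> fault, frames (90 31 44)
56 -> fault, frames (90 31 44 56)
72 -> fault, frames (90 31 44 56 72)
56 -> hit
72 -> hit
44 -> hit
43 -> fault, evict 90, frames (31 44 56 72 43)
72 -> hit
90 -> fault, evict 31, frames (44 56 72 43 90)
20 -> fault, evict 43, frames (44 56 72 90 20)
Page faults: 8.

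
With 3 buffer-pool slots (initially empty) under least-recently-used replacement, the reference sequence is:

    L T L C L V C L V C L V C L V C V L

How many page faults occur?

L → fault, frames [L]
T → fault, frames [L, T]
L → hit
C → fault, frames [T, L, C]
L → hit
V → fault, evict T, frames [C, L, V]
C → hit
L → hit
V → hit
C → hit
L → hit
V → hit
C → hit
L → hit
V → hit
C → hit
V → hit
L → hit
Page faults: 4.

4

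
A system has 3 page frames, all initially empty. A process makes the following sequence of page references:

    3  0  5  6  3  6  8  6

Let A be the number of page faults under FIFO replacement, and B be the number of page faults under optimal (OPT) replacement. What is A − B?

1

Under FIFO: F F F F F . F . → 6 faults.
Under OPT: F F F F . . F . → 5 faults.
A − B = 6 − 5 = 1.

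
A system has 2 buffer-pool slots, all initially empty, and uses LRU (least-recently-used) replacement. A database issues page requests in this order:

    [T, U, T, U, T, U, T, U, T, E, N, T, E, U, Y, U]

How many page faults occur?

T: miss, frames [T]
U: miss, frames [T, U]
T: hit
U: hit
T: hit
U: hit
T: hit
U: hit
T: hit
E: miss, evict U, frames [T, E]
N: miss, evict T, frames [E, N]
T: miss, evict E, frames [N, T]
E: miss, evict N, frames [T, E]
U: miss, evict T, frames [E, U]
Y: miss, evict E, frames [U, Y]
U: hit
Page faults: 8.

8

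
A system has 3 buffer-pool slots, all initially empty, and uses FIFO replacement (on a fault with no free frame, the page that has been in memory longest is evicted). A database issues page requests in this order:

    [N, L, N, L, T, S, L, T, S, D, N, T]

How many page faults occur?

7

N: fault, frames [N]
L: fault, frames [N, L]
N: hit
L: hit
T: fault, frames [N, L, T]
S: fault, evict N, frames [L, T, S]
L: hit
T: hit
S: hit
D: fault, evict L, frames [T, S, D]
N: fault, evict T, frames [S, D, N]
T: fault, evict S, frames [D, N, T]
Page faults: 7.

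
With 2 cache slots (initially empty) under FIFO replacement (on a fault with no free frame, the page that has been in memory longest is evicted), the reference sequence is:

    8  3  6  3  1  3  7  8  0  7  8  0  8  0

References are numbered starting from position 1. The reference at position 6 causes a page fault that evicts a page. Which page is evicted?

6

pos 1: 8 → miss, frames {8}
pos 2: 3 → miss, frames {8,3}
pos 3: 6 → miss, evict 8, frames {3,6}
pos 4: 3 → hit
pos 5: 1 → miss, evict 3, frames {6,1}
pos 6: 3 → miss, evict 6, frames {1,3}
At position 6, page 6 is evicted.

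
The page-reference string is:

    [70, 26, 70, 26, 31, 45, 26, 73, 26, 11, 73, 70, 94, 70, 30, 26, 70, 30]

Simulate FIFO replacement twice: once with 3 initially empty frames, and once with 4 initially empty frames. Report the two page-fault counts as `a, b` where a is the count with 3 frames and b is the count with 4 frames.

12, 10

3 frames: F F . . F F . F F F . F F . F F F . → 12 faults.
4 frames: F F . . F F . F . F . F F . F F . . → 10 faults.
10 < 12: adding a frame reduced faults, as is typical.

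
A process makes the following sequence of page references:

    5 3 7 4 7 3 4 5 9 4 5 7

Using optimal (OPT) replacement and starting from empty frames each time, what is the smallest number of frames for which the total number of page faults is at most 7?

f=1: 12 faults
f=2: 9 faults
f=3: 7 faults
f=4: 5 faults
f=5: 5 faults
Smallest f with faults ≤ 7 is 3.

3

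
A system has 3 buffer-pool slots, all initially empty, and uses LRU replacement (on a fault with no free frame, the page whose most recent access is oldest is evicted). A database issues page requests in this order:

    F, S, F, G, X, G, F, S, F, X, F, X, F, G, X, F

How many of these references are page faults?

7

F -> miss, frames (F)
S -> miss, frames (F S)
F -> hit
G -> miss, frames (S F G)
X -> miss, evict S, frames (F G X)
G -> hit
F -> hit
S -> miss, evict X, frames (G F S)
F -> hit
X -> miss, evict G, frames (S F X)
F -> hit
X -> hit
F -> hit
G -> miss, evict S, frames (X F G)
X -> hit
F -> hit
Page faults: 7.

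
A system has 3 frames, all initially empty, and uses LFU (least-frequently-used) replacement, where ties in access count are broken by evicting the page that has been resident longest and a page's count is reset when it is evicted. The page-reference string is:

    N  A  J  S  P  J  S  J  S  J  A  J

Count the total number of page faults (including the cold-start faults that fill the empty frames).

N -> fault, frames [N]
A -> fault, frames [N, A]
J -> fault, frames [N, A, J]
S -> fault, evict N, frames [A, J, S]
P -> fault, evict A, frames [J, S, P]
J -> hit
S -> hit
J -> hit
S -> hit
J -> hit
A -> fault, evict P, frames [J, S, A]
J -> hit
Page faults: 6.

6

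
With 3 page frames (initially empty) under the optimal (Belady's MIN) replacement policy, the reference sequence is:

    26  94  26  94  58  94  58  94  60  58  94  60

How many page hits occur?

26 → fault, frames {26}
94 → fault, frames {26,94}
26 → hit
94 → hit
58 → fault, frames {26,94,58}
94 → hit
58 → hit
94 → hit
60 → fault, evict 26, frames {94,58,60}
58 → hit
94 → hit
60 → hit
Hits: 8.

8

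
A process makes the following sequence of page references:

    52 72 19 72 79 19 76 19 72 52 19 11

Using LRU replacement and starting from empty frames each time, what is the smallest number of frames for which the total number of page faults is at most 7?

4

f=1: 12 faults
f=2: 10 faults
f=3: 8 faults
f=4: 7 faults
f=5: 6 faults
f=6: 6 faults
Smallest f with faults ≤ 7 is 4.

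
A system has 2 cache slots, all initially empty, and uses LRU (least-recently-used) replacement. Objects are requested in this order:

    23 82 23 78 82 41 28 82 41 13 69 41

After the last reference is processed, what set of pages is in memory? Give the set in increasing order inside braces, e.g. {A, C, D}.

23 → miss, frames (23)
82 → miss, frames (23 82)
23 → hit
78 → miss, evict 82, frames (23 78)
82 → miss, evict 23, frames (78 82)
41 → miss, evict 78, frames (82 41)
28 → miss, evict 82, frames (41 28)
82 → miss, evict 41, frames (28 82)
41 → miss, evict 28, frames (82 41)
13 → miss, evict 82, frames (41 13)
69 → miss, evict 41, frames (13 69)
41 → miss, evict 13, frames (69 41)

{41, 69}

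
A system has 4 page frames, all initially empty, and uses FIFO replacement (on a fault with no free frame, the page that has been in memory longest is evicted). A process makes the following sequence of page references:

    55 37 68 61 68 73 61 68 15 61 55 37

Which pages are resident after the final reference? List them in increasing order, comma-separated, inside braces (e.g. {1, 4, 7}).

55: fault, frames [55]
37: fault, frames [55, 37]
68: fault, frames [55, 37, 68]
61: fault, frames [55, 37, 68, 61]
68: hit
73: fault, evict 55, frames [37, 68, 61, 73]
61: hit
68: hit
15: fault, evict 37, frames [68, 61, 73, 15]
61: hit
55: fault, evict 68, frames [61, 73, 15, 55]
37: fault, evict 61, frames [73, 15, 55, 37]

{15, 37, 55, 73}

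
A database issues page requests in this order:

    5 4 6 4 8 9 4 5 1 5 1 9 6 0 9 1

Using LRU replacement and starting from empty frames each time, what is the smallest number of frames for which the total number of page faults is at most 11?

f=1: 16 faults
f=2: 13 faults
f=3: 11 faults
f=4: 9 faults
f=5: 8 faults
f=6: 7 faults
f=7: 7 faults
Smallest f with faults ≤ 11 is 3.

3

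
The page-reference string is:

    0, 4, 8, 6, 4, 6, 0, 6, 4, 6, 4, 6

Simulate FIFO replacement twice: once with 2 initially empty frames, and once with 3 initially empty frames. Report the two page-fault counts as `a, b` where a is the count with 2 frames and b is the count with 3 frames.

2 frames: F F F F F . F F F . . . → 8 faults.
3 frames: F F F F . . F . F . . . → 6 faults.
6 < 8: adding a frame reduced faults, as is typical.

8, 6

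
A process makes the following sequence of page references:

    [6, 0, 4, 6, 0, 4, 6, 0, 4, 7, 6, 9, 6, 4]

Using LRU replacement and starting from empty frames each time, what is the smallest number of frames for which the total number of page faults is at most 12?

f=1: 14 faults
f=2: 13 faults
f=3: 7 faults
f=4: 5 faults
f=5: 5 faults
Smallest f with faults ≤ 12 is 3.

3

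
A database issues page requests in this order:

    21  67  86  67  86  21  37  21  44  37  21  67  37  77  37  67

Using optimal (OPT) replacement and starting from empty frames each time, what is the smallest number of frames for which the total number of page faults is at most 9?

f=1: 16 faults
f=2: 10 faults
f=3: 7 faults
f=4: 6 faults
f=5: 6 faults
f=6: 6 faults
Smallest f with faults ≤ 9 is 3.

3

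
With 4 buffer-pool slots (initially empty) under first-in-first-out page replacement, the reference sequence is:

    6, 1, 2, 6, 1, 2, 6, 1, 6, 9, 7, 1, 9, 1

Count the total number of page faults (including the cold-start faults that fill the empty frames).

6: miss, frames [6]
1: miss, frames [6, 1]
2: miss, frames [6, 1, 2]
6: hit
1: hit
2: hit
6: hit
1: hit
6: hit
9: miss, frames [6, 1, 2, 9]
7: miss, evict 6, frames [1, 2, 9, 7]
1: hit
9: hit
1: hit
Page faults: 5.

5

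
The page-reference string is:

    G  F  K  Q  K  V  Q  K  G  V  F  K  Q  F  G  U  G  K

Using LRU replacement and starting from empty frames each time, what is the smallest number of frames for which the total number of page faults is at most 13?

3

f=1: 18 faults
f=2: 16 faults
f=3: 13 faults
f=4: 11 faults
f=5: 6 faults
f=6: 6 faults
Smallest f with faults ≤ 13 is 3.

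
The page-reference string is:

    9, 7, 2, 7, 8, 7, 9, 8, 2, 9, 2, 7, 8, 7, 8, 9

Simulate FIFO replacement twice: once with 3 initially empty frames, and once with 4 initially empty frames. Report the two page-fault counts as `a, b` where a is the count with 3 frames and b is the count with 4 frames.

3 frames: F F F . F . F . . . . F . . . . → 6 faults.
4 frames: F F F . F . . . . . . . . . . . → 4 faults.
4 < 6: adding a frame reduced faults, as is typical.

6, 4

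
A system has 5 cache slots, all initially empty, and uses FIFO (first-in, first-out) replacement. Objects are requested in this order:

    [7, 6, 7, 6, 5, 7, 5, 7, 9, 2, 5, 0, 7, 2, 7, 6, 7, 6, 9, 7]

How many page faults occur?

7: fault, frames {7}
6: fault, frames {7,6}
7: hit
6: hit
5: fault, frames {7,6,5}
7: hit
5: hit
7: hit
9: fault, frames {7,6,5,9}
2: fault, frames {7,6,5,9,2}
5: hit
0: fault, evict 7, frames {6,5,9,2,0}
7: fault, evict 6, frames {5,9,2,0,7}
2: hit
7: hit
6: fault, evict 5, frames {9,2,0,7,6}
7: hit
6: hit
9: hit
7: hit
Page faults: 8.

8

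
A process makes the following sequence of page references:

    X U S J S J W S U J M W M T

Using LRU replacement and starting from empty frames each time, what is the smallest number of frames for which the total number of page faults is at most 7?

f=1: 14 faults
f=2: 11 faults
f=3: 10 faults
f=4: 8 faults
f=5: 7 faults
f=6: 7 faults
f=7: 7 faults
Smallest f with faults ≤ 7 is 5.

5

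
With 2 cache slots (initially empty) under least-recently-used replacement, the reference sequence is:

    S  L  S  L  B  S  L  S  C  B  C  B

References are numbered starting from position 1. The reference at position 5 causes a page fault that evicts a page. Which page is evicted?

S

pos 1: S: fault, frames [S]
pos 2: L: fault, frames [S, L]
pos 3: S: hit
pos 4: L: hit
pos 5: B: fault, evict S, frames [L, B]
At position 5, page S is evicted.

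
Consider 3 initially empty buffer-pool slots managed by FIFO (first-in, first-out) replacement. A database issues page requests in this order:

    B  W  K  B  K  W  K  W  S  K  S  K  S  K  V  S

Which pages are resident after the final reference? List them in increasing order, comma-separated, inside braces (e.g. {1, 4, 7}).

{K, S, V}

B -> miss, frames (B)
W -> miss, frames (B W)
K -> miss, frames (B W K)
B -> hit
K -> hit
W -> hit
K -> hit
W -> hit
S -> miss, evict B, frames (W K S)
K -> hit
S -> hit
K -> hit
S -> hit
K -> hit
V -> miss, evict W, frames (K S V)
S -> hit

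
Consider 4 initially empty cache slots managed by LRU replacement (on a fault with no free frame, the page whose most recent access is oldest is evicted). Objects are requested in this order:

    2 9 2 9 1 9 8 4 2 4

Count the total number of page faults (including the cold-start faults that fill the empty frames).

6

2 → fault, frames (2)
9 → fault, frames (2 9)
2 → hit
9 → hit
1 → fault, frames (2 9 1)
9 → hit
8 → fault, frames (2 1 9 8)
4 → fault, evict 2, frames (1 9 8 4)
2 → fault, evict 1, frames (9 8 4 2)
4 → hit
Page faults: 6.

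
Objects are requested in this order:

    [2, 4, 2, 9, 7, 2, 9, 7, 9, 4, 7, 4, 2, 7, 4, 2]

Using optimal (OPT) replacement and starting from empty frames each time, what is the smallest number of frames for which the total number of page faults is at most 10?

f=1: 16 faults
f=2: 8 faults
f=3: 5 faults
f=4: 4 faults
Smallest f with faults ≤ 10 is 2.

2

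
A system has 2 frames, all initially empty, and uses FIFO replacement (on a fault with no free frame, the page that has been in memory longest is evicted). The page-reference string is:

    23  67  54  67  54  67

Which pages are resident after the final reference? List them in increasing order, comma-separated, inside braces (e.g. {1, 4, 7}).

{54, 67}

23 → miss, frames [23]
67 → miss, frames [23, 67]
54 → miss, evict 23, frames [67, 54]
67 → hit
54 → hit
67 → hit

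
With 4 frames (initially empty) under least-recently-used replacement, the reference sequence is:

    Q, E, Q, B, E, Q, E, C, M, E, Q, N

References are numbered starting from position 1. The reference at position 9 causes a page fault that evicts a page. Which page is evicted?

B

pos 1: Q: fault, frames (Q)
pos 2: E: fault, frames (Q E)
pos 3: Q: hit
pos 4: B: fault, frames (E Q B)
pos 5: E: hit
pos 6: Q: hit
pos 7: E: hit
pos 8: C: fault, frames (B Q E C)
pos 9: M: fault, evict B, frames (Q E C M)
At position 9, page B is evicted.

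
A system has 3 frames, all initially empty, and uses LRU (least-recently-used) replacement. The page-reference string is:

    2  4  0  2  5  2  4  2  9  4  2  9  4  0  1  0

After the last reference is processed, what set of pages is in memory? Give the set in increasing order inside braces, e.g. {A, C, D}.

{0, 1, 4}

2: miss, frames [2]
4: miss, frames [2, 4]
0: miss, frames [2, 4, 0]
2: hit
5: miss, evict 4, frames [0, 2, 5]
2: hit
4: miss, evict 0, frames [5, 2, 4]
2: hit
9: miss, evict 5, frames [4, 2, 9]
4: hit
2: hit
9: hit
4: hit
0: miss, evict 2, frames [9, 4, 0]
1: miss, evict 9, frames [4, 0, 1]
0: hit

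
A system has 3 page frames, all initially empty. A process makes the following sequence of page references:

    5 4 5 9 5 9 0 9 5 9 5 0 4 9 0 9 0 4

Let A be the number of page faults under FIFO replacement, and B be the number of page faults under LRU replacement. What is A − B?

2

Under FIFO: F F . F . . F . F . . . F F F . . . → 8 faults.
Under LRU: F F . F . . F . . . . . F F . . . . → 6 faults.
A − B = 8 − 6 = 2.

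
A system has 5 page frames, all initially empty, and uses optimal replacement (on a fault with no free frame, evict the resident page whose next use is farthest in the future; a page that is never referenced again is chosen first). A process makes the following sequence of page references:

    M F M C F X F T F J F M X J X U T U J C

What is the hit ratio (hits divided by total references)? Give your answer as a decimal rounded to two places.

0.60

M -> fault, frames [M]
F -> fault, frames [M, F]
M -> hit
C -> fault, frames [M, F, C]
F -> hit
X -> fault, frames [M, F, C, X]
F -> hit
T -> fault, frames [M, F, C, X, T]
F -> hit
J -> fault, evict C, frames [M, F, X, T, J]
F -> hit
M -> hit
X -> hit
J -> hit
X -> hit
U -> fault, evict X, frames [M, F, T, J, U]
T -> hit
U -> hit
J -> hit
C -> fault, evict U, frames [M, F, T, J, C]
Hits: 12 of 20 references → 12/20 = 0.6000.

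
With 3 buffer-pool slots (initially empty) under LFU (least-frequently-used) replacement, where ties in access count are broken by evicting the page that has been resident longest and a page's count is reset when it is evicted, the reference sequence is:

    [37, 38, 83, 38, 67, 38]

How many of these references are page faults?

37: fault, frames {37}
38: fault, frames {37,38}
83: fault, frames {37,38,83}
38: hit
67: fault, evict 37, frames {38,83,67}
38: hit
Page faults: 4.

4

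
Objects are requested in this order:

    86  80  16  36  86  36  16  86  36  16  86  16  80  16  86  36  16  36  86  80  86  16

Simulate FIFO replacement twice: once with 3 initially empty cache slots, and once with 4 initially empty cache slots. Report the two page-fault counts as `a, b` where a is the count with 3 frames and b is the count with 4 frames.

3 frames: F F F F F . . . . . . . F F . F . . F F . F → 11 faults.
4 frames: F F F F . . . . . . . . . . . . . . . . . . → 4 faults.
4 < 11: adding a frame reduced faults, as is typical.

11, 4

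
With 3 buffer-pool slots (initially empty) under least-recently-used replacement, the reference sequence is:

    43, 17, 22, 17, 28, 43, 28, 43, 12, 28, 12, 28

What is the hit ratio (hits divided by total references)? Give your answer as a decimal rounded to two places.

43 → fault, frames (43)
17 → fault, frames (43 17)
22 → fault, frames (43 17 22)
17 → hit
28 → fault, evict 43, frames (22 17 28)
43 → fault, evict 22, frames (17 28 43)
28 → hit
43 → hit
12 → fault, evict 17, frames (28 43 12)
28 → hit
12 → hit
28 → hit
Hits: 6 of 12 references → 6/12 = 0.5000.

0.50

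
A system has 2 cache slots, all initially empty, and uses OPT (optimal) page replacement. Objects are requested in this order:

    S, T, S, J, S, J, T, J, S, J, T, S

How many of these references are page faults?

S -> fault, frames (S)
T -> fault, frames (S T)
S -> hit
J -> fault, evict T, frames (S J)
S -> hit
J -> hit
T -> fault, evict S, frames (J T)
J -> hit
S -> fault, evict T, frames (J S)
J -> hit
T -> fault, evict J, frames (S T)
S -> hit
Page faults: 6.

6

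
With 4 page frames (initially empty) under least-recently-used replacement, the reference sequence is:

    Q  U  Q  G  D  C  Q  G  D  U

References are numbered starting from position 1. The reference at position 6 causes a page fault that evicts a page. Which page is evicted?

pos 1: Q -> miss, frames (Q)
pos 2: U -> miss, frames (Q U)
pos 3: Q -> hit
pos 4: G -> miss, frames (U Q G)
pos 5: D -> miss, frames (U Q G D)
pos 6: C -> miss, evict U, frames (Q G D C)
At position 6, page U is evicted.

U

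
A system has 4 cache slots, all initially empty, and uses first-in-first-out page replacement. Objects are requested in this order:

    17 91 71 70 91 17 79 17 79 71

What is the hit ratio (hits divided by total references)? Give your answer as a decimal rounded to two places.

17 -> fault, frames [17]
91 -> fault, frames [17, 91]
71 -> fault, frames [17, 91, 71]
70 -> fault, frames [17, 91, 71, 70]
91 -> hit
17 -> hit
79 -> fault, evict 17, frames [91, 71, 70, 79]
17 -> fault, evict 91, frames [71, 70, 79, 17]
79 -> hit
71 -> hit
Hits: 4 of 10 references → 4/10 = 0.4000.

0.40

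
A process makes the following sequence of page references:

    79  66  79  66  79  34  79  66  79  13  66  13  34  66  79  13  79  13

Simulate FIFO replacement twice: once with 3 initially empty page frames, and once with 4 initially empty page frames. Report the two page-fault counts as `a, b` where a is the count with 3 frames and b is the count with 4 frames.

5, 4

3 frames: F F . . . F . . . F . . . . F . . . → 5 faults.
4 frames: F F . . . F . . . F . . . . . . . . → 4 faults.
4 < 5: adding a frame reduced faults, as is typical.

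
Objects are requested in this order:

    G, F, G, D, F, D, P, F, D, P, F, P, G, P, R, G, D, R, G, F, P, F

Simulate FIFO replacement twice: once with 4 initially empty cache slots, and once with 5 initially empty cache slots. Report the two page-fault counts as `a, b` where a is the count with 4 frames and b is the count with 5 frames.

7, 5

4 frames: F F . F . . F . . . . . . . F F . . . F . . → 7 faults.
5 frames: F F . F . . F . . . . . . . F . . . . . . . → 5 faults.
5 < 7: adding a frame reduced faults, as is typical.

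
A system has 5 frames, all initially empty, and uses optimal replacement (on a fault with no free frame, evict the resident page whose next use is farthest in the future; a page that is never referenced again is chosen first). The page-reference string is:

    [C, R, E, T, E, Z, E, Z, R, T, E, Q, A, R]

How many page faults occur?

C -> miss, frames {C}
R -> miss, frames {C,R}
E -> miss, frames {C,R,E}
T -> miss, frames {C,R,E,T}
E -> hit
Z -> miss, frames {C,R,E,T,Z}
E -> hit
Z -> hit
R -> hit
T -> hit
E -> hit
Q -> miss, evict Z, frames {C,R,E,T,Q}
A -> miss, evict Q, frames {C,R,E,T,A}
R -> hit
Page faults: 7.

7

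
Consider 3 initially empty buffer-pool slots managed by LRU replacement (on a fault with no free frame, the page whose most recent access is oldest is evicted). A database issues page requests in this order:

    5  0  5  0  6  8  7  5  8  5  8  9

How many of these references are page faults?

7

5 -> fault, frames {5}
0 -> fault, frames {5,0}
5 -> hit
0 -> hit
6 -> fault, frames {5,0,6}
8 -> fault, evict 5, frames {0,6,8}
7 -> fault, evict 0, frames {6,8,7}
5 -> fault, evict 6, frames {8,7,5}
8 -> hit
5 -> hit
8 -> hit
9 -> fault, evict 7, frames {5,8,9}
Page faults: 7.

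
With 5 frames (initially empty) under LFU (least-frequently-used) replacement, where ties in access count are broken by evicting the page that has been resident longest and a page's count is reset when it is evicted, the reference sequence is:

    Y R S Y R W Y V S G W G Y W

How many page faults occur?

7

Y → fault, frames [Y]
R → fault, frames [Y, R]
S → fault, frames [Y, R, S]
Y → hit
R → hit
W → fault, frames [Y, R, S, W]
Y → hit
V → fault, frames [Y, R, S, W, V]
S → hit
G → fault, evict W, frames [Y, R, S, V, G]
W → fault, evict V, frames [Y, R, S, G, W]
G → hit
Y → hit
W → hit
Page faults: 7.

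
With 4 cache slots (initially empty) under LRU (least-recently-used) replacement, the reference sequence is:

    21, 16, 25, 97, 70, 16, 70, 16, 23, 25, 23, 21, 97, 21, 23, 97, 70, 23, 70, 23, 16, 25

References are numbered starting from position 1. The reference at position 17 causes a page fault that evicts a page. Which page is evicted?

25

pos 1: 21 -> miss, frames [21]
pos 2: 16 -> miss, frames [21, 16]
pos 3: 25 -> miss, frames [21, 16, 25]
pos 4: 97 -> miss, frames [21, 16, 25, 97]
pos 5: 70 -> miss, evict 21, frames [16, 25, 97, 70]
pos 6: 16 -> hit
pos 7: 70 -> hit
pos 8: 16 -> hit
pos 9: 23 -> miss, evict 25, frames [97, 70, 16, 23]
pos 10: 25 -> miss, evict 97, frames [70, 16, 23, 25]
pos 11: 23 -> hit
pos 12: 21 -> miss, evict 70, frames [16, 25, 23, 21]
pos 13: 97 -> miss, evict 16, frames [25, 23, 21, 97]
pos 14: 21 -> hit
pos 15: 23 -> hit
pos 16: 97 -> hit
pos 17: 70 -> miss, evict 25, frames [21, 23, 97, 70]
At position 17, page 25 is evicted.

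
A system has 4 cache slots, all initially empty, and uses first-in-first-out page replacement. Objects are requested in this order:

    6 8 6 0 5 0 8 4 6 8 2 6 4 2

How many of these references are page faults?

8

6 → fault, frames [6]
8 → fault, frames [6, 8]
6 → hit
0 → fault, frames [6, 8, 0]
5 → fault, frames [6, 8, 0, 5]
0 → hit
8 → hit
4 → fault, evict 6, frames [8, 0, 5, 4]
6 → fault, evict 8, frames [0, 5, 4, 6]
8 → fault, evict 0, frames [5, 4, 6, 8]
2 → fault, evict 5, frames [4, 6, 8, 2]
6 → hit
4 → hit
2 → hit
Page faults: 8.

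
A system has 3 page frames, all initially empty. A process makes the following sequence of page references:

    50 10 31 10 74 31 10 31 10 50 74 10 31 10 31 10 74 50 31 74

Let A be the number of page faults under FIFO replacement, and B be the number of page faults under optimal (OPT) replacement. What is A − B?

2

Under FIFO: F F F . F . . . . F . F F . . . F F . . → 9 faults.
Under OPT: F F F . F . . . . F . . F . . . . F . . → 7 faults.
A − B = 9 − 7 = 2.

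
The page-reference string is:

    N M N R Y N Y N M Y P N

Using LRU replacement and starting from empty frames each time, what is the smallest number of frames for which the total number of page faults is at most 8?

3

f=1: 12 faults
f=2: 9 faults
f=3: 7 faults
f=4: 5 faults
f=5: 5 faults
Smallest f with faults ≤ 8 is 3.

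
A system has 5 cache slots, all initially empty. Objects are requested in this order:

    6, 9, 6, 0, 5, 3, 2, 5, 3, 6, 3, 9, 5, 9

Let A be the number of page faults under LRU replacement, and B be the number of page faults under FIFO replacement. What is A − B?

-1

Under LRU: F F . F F F F . . . . F . . → 7 faults.
Under FIFO: F F . F F F F . . F . F . . → 8 faults.
A − B = 7 − 8 = -1.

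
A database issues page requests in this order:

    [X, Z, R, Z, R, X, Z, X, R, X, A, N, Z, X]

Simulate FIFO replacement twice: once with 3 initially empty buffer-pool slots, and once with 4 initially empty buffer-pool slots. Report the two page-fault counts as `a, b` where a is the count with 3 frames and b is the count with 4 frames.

3 frames: F F F . . . . . . . F F F F → 7 faults.
4 frames: F F F . . . . . . . F F . F → 6 faults.
6 < 7: adding a frame reduced faults, as is typical.

7, 6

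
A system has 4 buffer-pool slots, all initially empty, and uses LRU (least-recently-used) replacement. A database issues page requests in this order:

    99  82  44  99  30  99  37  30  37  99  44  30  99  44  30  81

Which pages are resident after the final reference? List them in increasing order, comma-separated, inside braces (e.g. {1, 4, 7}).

99 → fault, frames [99]
82 → fault, frames [99, 82]
44 → fault, frames [99, 82, 44]
99 → hit
30 → fault, frames [82, 44, 99, 30]
99 → hit
37 → fault, evict 82, frames [44, 30, 99, 37]
30 → hit
37 → hit
99 → hit
44 → hit
30 → hit
99 → hit
44 → hit
30 → hit
81 → fault, evict 37, frames [99, 44, 30, 81]

{30, 44, 81, 99}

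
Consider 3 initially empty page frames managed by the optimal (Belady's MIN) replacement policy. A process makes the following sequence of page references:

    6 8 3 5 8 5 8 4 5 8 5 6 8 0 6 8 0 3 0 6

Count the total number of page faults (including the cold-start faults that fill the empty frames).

6 → fault, frames (6)
8 → fault, frames (6 8)
3 → fault, frames (6 8 3)
5 → fault, evict 3, frames (6 8 5)
8 → hit
5 → hit
8 → hit
4 → fault, evict 6, frames (8 5 4)
5 → hit
8 → hit
5 → hit
6 → fault, evict 4, frames (8 5 6)
8 → hit
0 → fault, evict 5, frames (8 6 0)
6 → hit
8 → hit
0 → hit
3 → fault, evict 8, frames (6 0 3)
0 → hit
6 → hit
Page faults: 8.

8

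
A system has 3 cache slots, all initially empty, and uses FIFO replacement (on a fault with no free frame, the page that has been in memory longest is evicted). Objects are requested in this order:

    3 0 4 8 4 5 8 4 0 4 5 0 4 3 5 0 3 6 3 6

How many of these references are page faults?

12

3: miss, frames (3)
0: miss, frames (3 0)
4: miss, frames (3 0 4)
8: miss, evict 3, frames (0 4 8)
4: hit
5: miss, evict 0, frames (4 8 5)
8: hit
4: hit
0: miss, evict 4, frames (8 5 0)
4: miss, evict 8, frames (5 0 4)
5: hit
0: hit
4: hit
3: miss, evict 5, frames (0 4 3)
5: miss, evict 0, frames (4 3 5)
0: miss, evict 4, frames (3 5 0)
3: hit
6: miss, evict 3, frames (5 0 6)
3: miss, evict 5, frames (0 6 3)
6: hit
Page faults: 12.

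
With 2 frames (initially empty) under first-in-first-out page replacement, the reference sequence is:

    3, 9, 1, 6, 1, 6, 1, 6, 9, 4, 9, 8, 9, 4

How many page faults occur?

9

3 -> fault, frames [3]
9 -> fault, frames [3, 9]
1 -> fault, evict 3, frames [9, 1]
6 -> fault, evict 9, frames [1, 6]
1 -> hit
6 -> hit
1 -> hit
6 -> hit
9 -> fault, evict 1, frames [6, 9]
4 -> fault, evict 6, frames [9, 4]
9 -> hit
8 -> fault, evict 9, frames [4, 8]
9 -> fault, evict 4, frames [8, 9]
4 -> fault, evict 8, frames [9, 4]
Page faults: 9.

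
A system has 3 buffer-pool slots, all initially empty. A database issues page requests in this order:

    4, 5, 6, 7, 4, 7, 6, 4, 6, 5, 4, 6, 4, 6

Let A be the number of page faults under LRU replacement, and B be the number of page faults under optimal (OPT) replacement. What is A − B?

1

Under LRU: F F F F F . . . . F . . . . → 6 faults.
Under OPT: F F F F . . . . . F . . . . → 5 faults.
A − B = 6 − 5 = 1.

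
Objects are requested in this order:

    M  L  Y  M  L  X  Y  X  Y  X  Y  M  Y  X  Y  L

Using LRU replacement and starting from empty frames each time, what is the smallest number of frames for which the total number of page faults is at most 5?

f=1: 16 faults
f=2: 10 faults
f=3: 7 faults
f=4: 4 faults
Smallest f with faults ≤ 5 is 4.

4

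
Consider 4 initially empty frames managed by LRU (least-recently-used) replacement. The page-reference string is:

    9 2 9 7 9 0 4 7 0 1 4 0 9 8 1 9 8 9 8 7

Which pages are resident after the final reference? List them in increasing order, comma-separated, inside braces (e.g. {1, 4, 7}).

{1, 7, 8, 9}

9: miss, frames (9)
2: miss, frames (9 2)
9: hit
7: miss, frames (2 9 7)
9: hit
0: miss, frames (2 7 9 0)
4: miss, evict 2, frames (7 9 0 4)
7: hit
0: hit
1: miss, evict 9, frames (4 7 0 1)
4: hit
0: hit
9: miss, evict 7, frames (1 4 0 9)
8: miss, evict 1, frames (4 0 9 8)
1: miss, evict 4, frames (0 9 8 1)
9: hit
8: hit
9: hit
8: hit
7: miss, evict 0, frames (1 9 8 7)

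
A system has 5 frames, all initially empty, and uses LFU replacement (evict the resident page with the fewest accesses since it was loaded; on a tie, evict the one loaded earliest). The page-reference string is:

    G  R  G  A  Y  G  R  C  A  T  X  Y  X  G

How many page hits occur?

G: miss, frames [G]
R: miss, frames [G, R]
G: hit
A: miss, frames [G, R, A]
Y: miss, frames [G, R, A, Y]
G: hit
R: hit
C: miss, frames [G, R, A, Y, C]
A: hit
T: miss, evict Y, frames [G, R, A, C, T]
X: miss, evict C, frames [G, R, A, T, X]
Y: miss, evict T, frames [G, R, A, X, Y]
X: hit
G: hit
Hits: 6.

6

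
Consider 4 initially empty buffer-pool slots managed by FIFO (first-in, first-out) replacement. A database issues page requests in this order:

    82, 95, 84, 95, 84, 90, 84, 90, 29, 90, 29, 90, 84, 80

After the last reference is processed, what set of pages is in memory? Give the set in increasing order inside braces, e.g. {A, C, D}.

{29, 80, 84, 90}

82 -> miss, frames (82)
95 -> miss, frames (82 95)
84 -> miss, frames (82 95 84)
95 -> hit
84 -> hit
90 -> miss, frames (82 95 84 90)
84 -> hit
90 -> hit
29 -> miss, evict 82, frames (95 84 90 29)
90 -> hit
29 -> hit
90 -> hit
84 -> hit
80 -> miss, evict 95, frames (84 90 29 80)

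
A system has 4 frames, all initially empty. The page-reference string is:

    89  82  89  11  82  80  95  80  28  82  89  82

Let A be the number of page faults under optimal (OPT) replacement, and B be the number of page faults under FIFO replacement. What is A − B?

Under OPT: F F . F . F F . F . . . → 6 faults.
Under FIFO: F F . F . F F . F F F . → 8 faults.
A − B = 6 − 8 = -2.

-2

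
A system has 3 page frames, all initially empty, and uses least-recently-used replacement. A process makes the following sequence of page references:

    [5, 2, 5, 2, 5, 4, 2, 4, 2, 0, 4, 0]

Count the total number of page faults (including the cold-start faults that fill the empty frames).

5 → fault, frames [5]
2 → fault, frames [5, 2]
5 → hit
2 → hit
5 → hit
4 → fault, frames [2, 5, 4]
2 → hit
4 → hit
2 → hit
0 → fault, evict 5, frames [4, 2, 0]
4 → hit
0 → hit
Page faults: 4.

4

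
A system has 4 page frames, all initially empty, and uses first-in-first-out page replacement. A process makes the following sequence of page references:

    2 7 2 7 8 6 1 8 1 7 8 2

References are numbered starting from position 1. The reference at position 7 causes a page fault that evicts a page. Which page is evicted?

pos 1: 2 -> fault, frames (2)
pos 2: 7 -> fault, frames (2 7)
pos 3: 2 -> hit
pos 4: 7 -> hit
pos 5: 8 -> fault, frames (2 7 8)
pos 6: 6 -> fault, frames (2 7 8 6)
pos 7: 1 -> fault, evict 2, frames (7 8 6 1)
At position 7, page 2 is evicted.

2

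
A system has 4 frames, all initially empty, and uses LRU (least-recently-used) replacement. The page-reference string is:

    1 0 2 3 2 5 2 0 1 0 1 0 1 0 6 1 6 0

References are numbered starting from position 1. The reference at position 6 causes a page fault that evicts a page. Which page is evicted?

1

pos 1: 1 -> miss, frames [1]
pos 2: 0 -> miss, frames [1, 0]
pos 3: 2 -> miss, frames [1, 0, 2]
pos 4: 3 -> miss, frames [1, 0, 2, 3]
pos 5: 2 -> hit
pos 6: 5 -> miss, evict 1, frames [0, 3, 2, 5]
At position 6, page 1 is evicted.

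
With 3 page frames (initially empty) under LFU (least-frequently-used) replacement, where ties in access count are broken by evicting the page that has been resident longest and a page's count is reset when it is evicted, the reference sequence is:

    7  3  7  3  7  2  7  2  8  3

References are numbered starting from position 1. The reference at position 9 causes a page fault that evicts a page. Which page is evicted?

pos 1: 7 → fault, frames (7)
pos 2: 3 → fault, frames (7 3)
pos 3: 7 → hit
pos 4: 3 → hit
pos 5: 7 → hit
pos 6: 2 → fault, frames (7 3 2)
pos 7: 7 → hit
pos 8: 2 → hit
pos 9: 8 → fault, evict 3, frames (7 2 8)
At position 9, page 3 is evicted.

3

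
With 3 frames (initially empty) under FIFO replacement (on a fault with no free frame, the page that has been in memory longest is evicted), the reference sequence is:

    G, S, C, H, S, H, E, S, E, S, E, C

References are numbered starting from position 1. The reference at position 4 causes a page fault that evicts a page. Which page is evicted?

G

pos 1: G: miss, frames (G)
pos 2: S: miss, frames (G S)
pos 3: C: miss, frames (G S C)
pos 4: H: miss, evict G, frames (S C H)
At position 4, page G is evicted.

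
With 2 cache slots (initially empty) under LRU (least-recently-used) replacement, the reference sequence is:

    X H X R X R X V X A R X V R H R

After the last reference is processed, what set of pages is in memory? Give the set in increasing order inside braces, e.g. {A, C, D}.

X → fault, frames (X)
H → fault, frames (X H)
X → hit
R → fault, evict H, frames (X R)
X → hit
R → hit
X → hit
V → fault, evict R, frames (X V)
X → hit
A → fault, evict V, frames (X A)
R → fault, evict X, frames (A R)
X → fault, evict A, frames (R X)
V → fault, evict R, frames (X V)
R → fault, evict X, frames (V R)
H → fault, evict V, frames (R H)
R → hit

{H, R}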